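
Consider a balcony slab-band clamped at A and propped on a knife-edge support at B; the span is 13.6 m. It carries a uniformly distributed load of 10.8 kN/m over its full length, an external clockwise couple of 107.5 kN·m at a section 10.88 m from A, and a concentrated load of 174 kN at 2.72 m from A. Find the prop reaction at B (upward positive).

R_B = 76.21 kN

Remove the prop at B; the released (primary) structure is a cantilever built in at A.
Deflection at B on the released cantilever, summing each load's contribution:
  UDL 10.8: wL⁴/(8EI) = 46184/EI
  clockwise couple 107.5 at a = 10.88: M₀a(2L − a)/(2EI) = 9544/EI
  point load 174 at a = 2.72: Pa²(3L − a)/(6EI) = 8170/EI
  δ_0 = 63898/EI
Tip deflection under a unit load at B: L³/(3EI) = 838.5/EI.
The prop prevents deflection at B: R_B = δ_0/δ_{BB} = 63898/838.5 = 76.21 kN.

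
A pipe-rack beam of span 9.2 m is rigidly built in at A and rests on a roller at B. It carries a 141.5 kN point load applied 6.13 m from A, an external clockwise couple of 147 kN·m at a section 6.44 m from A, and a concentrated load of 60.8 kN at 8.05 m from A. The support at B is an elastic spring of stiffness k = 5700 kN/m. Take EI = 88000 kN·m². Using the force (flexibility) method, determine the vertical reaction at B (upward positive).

Release the roller at B. Primary structure: cantilever fixed at A.
Primary-structure tip deflection at B by superposition:
  point load 141.5 at a = 6.13: Pa²(3L − a)/(6EI) = 19026/EI
  clockwise couple 147 at a = 6.44: M₀a(2L − a)/(2EI) = 5661/EI
  point load 60.8 at a = 8.05: Pa²(3L − a)/(6EI) = 12838/EI
  δ_0 = 37525/EI
Tip deflection under a unit load at B: L³/(3EI) = 259.6/EI.
With EI = 88000 kN·m²: δ_0 = 0.42643 m and δ_{BB} = 0.00295 m/kN.
Compatibility — the spring shortens by R_B/k under the reaction it provides: δ_0 − R_B·δ_{BB} = R_B/k. With 1/k = 0.000175 m/kN, R_B = δ_0 / (δ_{BB} + 1/k) = 0.42643 / (0.00295 + 0.000175) = 136.5 kN.

R_B = 136.5 kN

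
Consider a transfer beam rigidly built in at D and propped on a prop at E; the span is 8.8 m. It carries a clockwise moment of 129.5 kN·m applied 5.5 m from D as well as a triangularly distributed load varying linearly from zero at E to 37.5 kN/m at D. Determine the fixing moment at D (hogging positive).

M_D = 156.2 kN·m

Remove the prop at E; the released (primary) structure is a cantilever built in at D.
Deflection at E on the released cantilever, summing each load's contribution:
  clockwise couple 129.5 at a = 5.5: M₀a(2L − a)/(2EI) = 4309/EI
  triangular load, peak 37.5 at the fixed end: w₀L⁴/(30EI) = 7496/EI
  δ_0 = 11805/EI
Tip deflection under a unit load at E: L³/(3EI) = 227.2/EI.
Compatibility at E: δ_0 − R_E·δ_{EE} = 0, so R_E = 11805/227.2 = 51.97 kN.
Moment equilibrium about D: M_D = Σ(load moments about D) − R_E·L = 613.5 − 51.97×8.8 = 156.2 kN·m.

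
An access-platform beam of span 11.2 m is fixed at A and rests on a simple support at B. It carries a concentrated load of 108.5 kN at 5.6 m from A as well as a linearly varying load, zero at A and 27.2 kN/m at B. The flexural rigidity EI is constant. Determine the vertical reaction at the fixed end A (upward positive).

R_A = 143.1 kN

Choose R_B as the redundant. The primary structure is the cantilever fixed at A.
Downward deflection at the released point B due to the loads:
  point load 108.5 at a = 5.6: Pa²(3L − a)/(6EI) = 15879/EI
  triangular load, peak 27.2 at the free end: 11w₀L⁴/(120EI) = 39233/EI
  δ_0 = 55112/EI
Flexibility coefficient — unit upward force at B: δ_{BB} = L³/(3EI) = 468.3/EI.
Compatibility at B: δ_0 − R_B·δ_{BB} = 0, so R_B = 55112/468.3 = 117.7 kN.
Vertical equilibrium: R_A = ΣP − R_B = 260.8 − 117.7 = 143.1 kN.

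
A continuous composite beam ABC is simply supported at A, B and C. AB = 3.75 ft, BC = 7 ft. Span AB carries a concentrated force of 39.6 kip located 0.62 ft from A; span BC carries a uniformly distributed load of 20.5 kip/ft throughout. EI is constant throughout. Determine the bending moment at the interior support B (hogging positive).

M_B = 85.93 kip·ft

Insert a hinge at B; M_B is the redundant, and each span becomes simply supported.
End slopes at the hinge B, treating each span as simply supported:
  span AB: point load 39.6 at a = 0.62: Pab(L + a)/(6LEI) = 14.93/EI
  span BC: UDL 20.5: wL³/(24EI) = 293/EI
  relative rotation θ_0 = (14.93 + 293)/EI = 307.9/EI
A unit hogging moment at B produces rotation L₁/(3EI) + L₂/(3EI) = 3.583/EI.
Compatibility: M_B·(L₁+L₂)/(3EI) = θ_0, giving M_B = 85.93 kip·ft (hogging).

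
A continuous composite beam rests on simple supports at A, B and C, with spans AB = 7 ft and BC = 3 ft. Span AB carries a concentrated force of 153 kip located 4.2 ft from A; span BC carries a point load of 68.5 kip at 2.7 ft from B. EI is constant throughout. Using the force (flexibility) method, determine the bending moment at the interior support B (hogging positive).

M_B = 147 kip·ft

Insert a hinge at B; M_B is the redundant, and each span becomes simply supported.
Rotations at B on the released spans (each span's end-slope, ×1/EI):
  span AB: point load 153 at a = 4.2: Pab(L + a)/(6LEI) = 479.8/EI
  span BC: point load 68.5 at a = 2.7: Pab(L + b)/(6LEI) = 10.17/EI
  relative rotation θ_0 = (479.8 + 10.17)/EI = 490/EI
A unit hogging moment at B produces rotation L₁/(3EI) + L₂/(3EI) = 3.333/EI.
Slope continuity at B: θ_0 = M_B·3.333/EI, so M_B = 490/3.333 = 147 kip·ft (hogging).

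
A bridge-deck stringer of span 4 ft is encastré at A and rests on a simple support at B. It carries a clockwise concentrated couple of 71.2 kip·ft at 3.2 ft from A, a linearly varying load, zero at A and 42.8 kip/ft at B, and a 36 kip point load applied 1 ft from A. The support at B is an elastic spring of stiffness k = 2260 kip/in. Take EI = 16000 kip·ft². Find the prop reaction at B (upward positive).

R_B = 73.77 kip

Remove the prop at B; the released (primary) structure is a cantilever built in at A.
Free-end deflection of the primary structure under the applied loading (downward +):
  clockwise couple 71.2 at a = 3.2: M₀a(2L − a)/(2EI) = 546.8/EI
  triangular load, peak 42.8 at the free end: 11w₀L⁴/(120EI) = 1004/EI
  point load 36 at a = 1: Pa²(3L − a)/(6EI) = 66/EI
  δ_0 = 1617/EI
Tip deflection under a unit load at B: L³/(3EI) = 21.33/EI.
With EI = 16000 kip·ft²: δ_0 = 0.10107 ft and δ_{BB} = 0.001333 ft/kip.
Compatibility — the spring shortens by R_B/k under the reaction it provides: δ_0 − R_B·δ_{BB} = R_B/k. With 1/k = 1/(2260×12) ft/kip = 0.000037 ft/kip, R_B = δ_0 / (δ_{BB} + 1/k) = 0.10107 / (0.001333 + 0.000037) = 73.77 kip.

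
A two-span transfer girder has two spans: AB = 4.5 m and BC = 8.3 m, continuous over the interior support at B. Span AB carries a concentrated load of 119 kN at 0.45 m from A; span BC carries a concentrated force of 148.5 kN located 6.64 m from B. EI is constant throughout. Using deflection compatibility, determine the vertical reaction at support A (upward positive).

Take M_B as the redundant. Released structure: two simple spans AB and BC with a hinge at B.
Rotations at B on the released spans (each span's end-slope, ×1/EI):
  span AB: point load 119 at a = 0.45: Pab(L + a)/(6LEI) = 39.76/EI
  span BC: point load 148.5 at a = 6.64: Pab(L + b)/(6LEI) = 327.4/EI
  relative rotation θ_0 = (39.76 + 327.4)/EI = 367.1/EI
A unit hogging moment at B produces rotation L₁/(3EI) + L₂/(3EI) = 4.267/EI.
Slope continuity at B: θ_0 = M_B·4.267/EI, so M_B = 367.1/4.267 = 86.05 kN·m (hogging).
Span AB, ΣM about A with M_B applied at B: R_B^{AB}·4.5 = 53.55 + 86.05, so R_B^{AB} = 31.02 kN and R_A = 119 − 31.02 = 87.98 kN.

R_A = 87.98 kN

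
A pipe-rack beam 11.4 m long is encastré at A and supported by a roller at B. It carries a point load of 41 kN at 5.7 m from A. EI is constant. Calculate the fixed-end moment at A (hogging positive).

M_A = 87.64 kN·m

Remove the prop at B; the released (primary) structure is a cantilever built in at A.
Downward deflection at the released point B due to the loads:
  point load 41 at a = 5.7: Pa²(3L − a)/(6EI) = 6327/EI
Flexibility coefficient — unit upward force at B: δ_{BB} = L³/(3EI) = 493.8/EI.
The prop prevents deflection at B: R_B = δ_0/δ_{BB} = 6327/493.8 = 12.81 kN.
Moment equilibrium about A: M_A = Σ(load moments about A) − R_B·L = 233.7 − 12.81×11.4 = 87.64 kN·m.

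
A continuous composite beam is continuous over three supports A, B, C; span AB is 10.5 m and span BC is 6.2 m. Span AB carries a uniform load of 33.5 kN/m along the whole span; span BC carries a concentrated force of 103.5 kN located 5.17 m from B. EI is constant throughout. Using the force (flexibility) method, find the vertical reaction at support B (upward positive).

R_B = 272.5 kN

Release continuity at B by inserting a hinge; the redundant is the internal moment M_B. The primary structure is two simply-supported spans AB and BC.
End slopes at the hinge B, treating each span as simply supported:
  span AB: UDL 33.5: wL³/(24EI) = 1616/EI
  span BC: point load 103.5 at a = 5.17: Pab(L + b)/(6LEI) = 107.1/EI
  relative rotation θ_0 = (1616 + 107.1)/EI = 1723/EI
A unit hogging moment at B produces rotation L₁/(3EI) + L₂/(3EI) = 5.567/EI.
Slope continuity at B: θ_0 = M_B·5.567/EI, so M_B = 1723/5.567 = 309.5 kN·m (hogging).
Span AB, ΣM about A with M_B applied at B: R_B^{AB}·10.5 = 1847 + 309.5, so R_B^{AB} = 205.4 kN and R_A = 351.8 − 205.4 = 146.4 kN.
Span BC, ΣM about C: R_B^{BC}·6.2 = 106.6 + 309.5, so R_B^{BC} = 67.12 kN and R_C = 103.5 − 67.12 = 36.38 kN.
R_B = 205.4 + 67.12 = 272.5 kN.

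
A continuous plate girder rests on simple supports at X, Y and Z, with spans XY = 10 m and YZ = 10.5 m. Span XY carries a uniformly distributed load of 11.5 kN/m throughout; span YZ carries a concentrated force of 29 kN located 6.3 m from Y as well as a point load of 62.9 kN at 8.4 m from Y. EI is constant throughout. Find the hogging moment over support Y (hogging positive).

Release continuity at Y by inserting a hinge; the redundant is the internal moment M_Y. The primary structure is two simply-supported spans XY and YZ.
Discontinuity in slope at Y on the released structure — sum the simple-span end rotations:
  span XY: UDL 11.5: wL³/(24EI) = 479.2/EI
  span YZ: point load 29 at a = 6.3: Pab(L + b)/(6LEI) = 179/EI
  span YZ: point load 62.9 at a = 8.4: Pab(L + b)/(6LEI) = 221.9/EI
  relative rotation θ_0 = (479.2 + 401)/EI = 880.1/EI
A unit hogging moment at Y produces rotation L₁/(3EI) + L₂/(3EI) = 6.833/EI.
Compatibility: M_Y·(L₁+L₂)/(3EI) = θ_0, giving M_Y = 128.8 kN·m (hogging).

M_Y = 128.8 kN·m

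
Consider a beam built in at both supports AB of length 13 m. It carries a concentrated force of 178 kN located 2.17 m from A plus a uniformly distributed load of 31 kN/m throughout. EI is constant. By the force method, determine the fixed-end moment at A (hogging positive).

Release both end moments; the primary structure is a simply-supported span AB with redundants M_A and M_B.
End rotations of the released simple span under the applied load (×1/EI):
  at A: point load 178 at a = 2.17: Pab(L + b)/(6LEI) = 1278/EI
  at B: point load 178 at a = 2.17: Pab(L + a)/(6LEI) = 813.6/EI
  at A: UDL 31: wL³/(24EI) = 2838/EI
  at B: UDL 31: wL³/(24EI) = 2838/EI
  θ_A0 = 4116/EI,  θ_B0 = 3651/EI
Flexibility coefficients: a unit moment at one end gives L/(3EI) there and L/(6EI) at the far end, so f₁₁ = f₂₂ = 4.333/EI and f₁₂ = f₂₁ = 2.167/EI.
Compatibility — zero rotation at each built-in end:
  4.333 M_A + 2.167 M_B = 4116
  2.167 M_A + 4.333 M_B = 3651
Solving the pair gives M_A = 704.7 kN·m and M_B = 490.3 kN·m (hogging).

M_A = 704.7 kN·m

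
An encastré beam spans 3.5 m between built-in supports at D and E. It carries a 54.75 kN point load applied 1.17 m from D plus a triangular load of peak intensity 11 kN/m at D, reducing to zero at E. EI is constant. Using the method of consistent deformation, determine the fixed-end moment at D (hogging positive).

M_D = 35.13 kN·m

Release both end moments; the primary structure is a simply-supported span DE with redundants M_D and M_E.
End rotations of the released simple span under the applied load (×1/EI):
  at D: point load 54.75 at a = 1.17: Pab(L + b)/(6LEI) = 41.44/EI
  at E: point load 54.75 at a = 1.17: Pab(L + a)/(6LEI) = 33.19/EI
  at D: triangular load, peak 11: w₀L³/(45EI) = 10.48/EI
  at E: triangular load, peak 11: 7w₀L³/(360EI) = 9.17/EI
  θ_D0 = 51.92/EI,  θ_E0 = 42.36/EI
Flexibility coefficients: a unit moment at one end gives L/(3EI) there and L/(6EI) at the far end, so f₁₁ = f₂₂ = 1.167/EI and f₁₂ = f₂₁ = 0.5833/EI.
Compatibility — zero rotation at each built-in end:
  1.167 M_D + 0.5833 M_E = 51.92
  0.5833 M_D + 1.167 M_E = 42.36
Solving the pair gives M_D = 35.13 kN·m and M_E = 18.75 kN·m (hogging).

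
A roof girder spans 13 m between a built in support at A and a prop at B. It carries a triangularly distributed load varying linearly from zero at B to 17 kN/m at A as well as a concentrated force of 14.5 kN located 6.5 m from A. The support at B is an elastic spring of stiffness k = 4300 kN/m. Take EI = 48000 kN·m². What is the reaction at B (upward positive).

R_B = 26.23 kN

Release the roller at B. Primary structure: cantilever fixed at A.
Deflection at B on the released cantilever, summing each load's contribution:
  triangular load, peak 17 at the fixed end: w₀L⁴/(30EI) = 16185/EI
  point load 14.5 at a = 6.5: Pa²(3L − a)/(6EI) = 3318/EI
  δ_0 = 19503/EI
Flexibility coefficient — unit upward force at B: δ_{BB} = L³/(3EI) = 732.3/EI.
With EI = 48000 kN·m²: δ_0 = 0.40631 m and δ_{BB} = 0.015257 m/kN.
Compatibility — the spring shortens by R_B/k under the reaction it provides: δ_0 − R_B·δ_{BB} = R_B/k. With 1/k = 0.000233 m/kN, R_B = δ_0 / (δ_{BB} + 1/k) = 0.40631 / (0.015257 + 0.000233) = 26.23 kN.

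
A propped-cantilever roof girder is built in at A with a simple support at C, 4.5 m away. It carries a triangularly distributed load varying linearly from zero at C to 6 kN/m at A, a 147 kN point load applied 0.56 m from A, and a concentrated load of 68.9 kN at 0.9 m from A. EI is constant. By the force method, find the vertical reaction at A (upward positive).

Choose R_C as the redundant. The primary structure is the cantilever fixed at A.
Deflection at C on the released cantilever, summing each load's contribution:
  triangular load, peak 6 at the fixed end: w₀L⁴/(30EI) = 82.01/EI
  point load 147 at a = 0.56: Pa²(3L − a)/(6EI) = 99.42/EI
  point load 68.9 at a = 0.9: Pa²(3L − a)/(6EI) = 117.2/EI
  δ_0 = 298.6/EI
Tip deflection under a unit load at C: L³/(3EI) = 30.38/EI.
Compatibility at C: δ_0 − R_C·δ_{CC} = 0, so R_C = 298.6/30.38 = 9.832 kN.
Vertical equilibrium: R_A = ΣP − R_C = 229.4 − 9.832 = 219.6 kN.

R_A = 219.6 kN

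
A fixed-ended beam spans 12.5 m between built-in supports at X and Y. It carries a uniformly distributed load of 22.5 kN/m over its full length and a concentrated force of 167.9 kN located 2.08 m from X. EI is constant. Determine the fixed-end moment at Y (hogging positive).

Release both end moments; the primary structure is a simply-supported span XY with redundants M_X and M_Y.
On the primary (simply-supported) span, the end slopes from the loading are:
  at X: UDL 22.5: wL³/(24EI) = 1831/EI
  at Y: UDL 22.5: wL³/(24EI) = 1831/EI
  at X: point load 167.9 at a = 2.08: Pab(L + b)/(6LEI) = 1112/EI
  at Y: point load 167.9 at a = 2.08: Pab(L + a)/(6LEI) = 707.4/EI
  θ_X0 = 2943/EI,  θ_Y0 = 2538/EI
Flexibility coefficients: a unit moment at one end gives L/(3EI) there and L/(6EI) at the far end, so f₁₁ = f₂₂ = 4.167/EI and f₁₂ = f₂₁ = 2.083/EI.
Compatibility — zero rotation at each built-in end:
  4.167 M_X + 2.083 M_Y = 2943
  2.083 M_X + 4.167 M_Y = 2538
Solving the pair gives M_X = 535.6 kN·m and M_Y = 341.4 kN·m (hogging).

M_Y = 341.4 kN·m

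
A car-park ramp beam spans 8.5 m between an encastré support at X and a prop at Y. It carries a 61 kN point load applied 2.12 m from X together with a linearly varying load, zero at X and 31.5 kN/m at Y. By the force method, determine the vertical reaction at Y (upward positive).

R_Y = 78.85 kN

Take the reaction at Y as the redundant and release it; the primary structure is a cantilever fixed at X.
Primary-structure tip deflection at Y by superposition:
  point load 61 at a = 2.12: Pa²(3L − a)/(6EI) = 1068/EI
  triangular load, peak 31.5 at the free end: 11w₀L⁴/(120EI) = 15073/EI
  δ_0 = 16141/EI
Flexibility coefficient — unit upward force at Y: δ_{YY} = L³/(3EI) = 204.7/EI.
The prop prevents deflection at Y: R_Y = δ_0/δ_{YY} = 16141/204.7 = 78.85 kN.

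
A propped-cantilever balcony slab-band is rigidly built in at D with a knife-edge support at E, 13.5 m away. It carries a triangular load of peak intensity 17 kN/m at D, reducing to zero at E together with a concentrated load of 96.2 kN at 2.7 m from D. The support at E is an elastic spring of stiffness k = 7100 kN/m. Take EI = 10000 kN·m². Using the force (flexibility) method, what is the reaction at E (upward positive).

R_E = 28.29 kN

Take the reaction at E as the redundant and release it; the primary structure is a cantilever fixed at D.
Primary-structure tip deflection at E by superposition:
  triangular load, peak 17 at the fixed end: w₀L⁴/(30EI) = 18822/EI
  point load 96.2 at a = 2.7: Pa²(3L − a)/(6EI) = 4418/EI
  δ_0 = 23240/EI
Flexibility coefficient — unit upward force at E: δ_{EE} = L³/(3EI) = 820.1/EI.
With EI = 10000 kN·m²: δ_0 = 2.324 m and δ_{EE} = 0.082013 m/kN.
Compatibility — the spring shortens by R_E/k under the reaction it provides: δ_0 − R_E·δ_{EE} = R_E/k. With 1/k = 0.000141 m/kN, R_E = δ_0 / (δ_{EE} + 1/k) = 2.324 / (0.082013 + 0.000141) = 28.29 kN.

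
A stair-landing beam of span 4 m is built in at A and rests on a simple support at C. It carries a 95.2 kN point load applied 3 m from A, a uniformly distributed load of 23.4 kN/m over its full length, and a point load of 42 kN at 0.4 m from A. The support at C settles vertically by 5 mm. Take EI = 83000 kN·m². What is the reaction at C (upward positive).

Choose R_C as the redundant. The primary structure is the cantilever fixed at A.
Deflection at C on the released cantilever, summing each load's contribution:
  point load 95.2 at a = 3: Pa²(3L − a)/(6EI) = 1285/EI
  UDL 23.4: wL⁴/(8EI) = 748.8/EI
  point load 42 at a = 0.4: Pa²(3L − a)/(6EI) = 12.99/EI
  δ_0 = 2047/EI
Flexibility coefficient — unit upward force at C: δ_{CC} = L³/(3EI) = 21.33/EI.
With EI = 83000 kN·m²: δ_0 = 0.024663 m and δ_{CC} = 0.000257 m/kN.
Compatibility — the beam at C must follow the support down by 0.005 m: δ_0 − R_C·δ_{CC} = 0.005, so R_C = (0.024663 − 0.005)/0.000257 = 76.5 kN.

R_C = 76.5 kN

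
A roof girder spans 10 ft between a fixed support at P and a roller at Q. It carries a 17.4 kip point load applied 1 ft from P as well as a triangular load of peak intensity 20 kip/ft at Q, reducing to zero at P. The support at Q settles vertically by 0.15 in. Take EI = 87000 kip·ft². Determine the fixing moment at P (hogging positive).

Remove the prop at Q; the released (primary) structure is a cantilever built in at P.
Downward deflection at the released point Q due to the loads:
  point load 17.4 at a = 1: Pa²(3L − a)/(6EI) = 84.1/EI
  triangular load, peak 20 at the free end: 11w₀L⁴/(120EI) = 18333/EI
  δ_0 = 18417/EI
Flexibility coefficient — unit upward force at Q: δ_{QQ} = L³/(3EI) = 333.3/EI.
With EI = 87000 kip·ft²: δ_0 = 0.21169 ft and δ_{QQ} = 0.003831 ft/kip.
Compatibility — the beam at Q must follow the support down by 0.0125 ft: δ_0 − R_Q·δ_{QQ} = 0.0125, so R_Q = (0.21169 − 0.0125)/0.003831 = 51.99 kip.
Moment equilibrium about P: M_P = Σ(load moments about P) − R_Q·L = 684.1 − 51.99×10 = 164.2 kip·ft.

M_P = 164.2 kip·ft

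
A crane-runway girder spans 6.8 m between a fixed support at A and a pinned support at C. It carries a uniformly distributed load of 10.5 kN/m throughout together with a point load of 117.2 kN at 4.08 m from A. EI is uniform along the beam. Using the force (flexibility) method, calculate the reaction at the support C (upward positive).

R_C = 77.41 kN

Remove the prop at C; the released (primary) structure is a cantilever built in at A.
Free-end deflection of the primary structure under the applied loading (downward +):
  UDL 10.5: wL⁴/(8EI) = 2806/EI
  point load 117.2 at a = 4.08: Pa²(3L − a)/(6EI) = 5307/EI
  δ_0 = 8113/EI
Tip deflection under a unit load at C: L³/(3EI) = 104.8/EI.
The prop prevents deflection at C: R_C = δ_0/δ_{CC} = 8113/104.8 = 77.41 kN.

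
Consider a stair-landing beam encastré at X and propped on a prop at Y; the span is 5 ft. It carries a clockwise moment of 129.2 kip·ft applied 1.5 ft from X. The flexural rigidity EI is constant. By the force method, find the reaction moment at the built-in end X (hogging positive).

Release the roller at Y. Primary structure: cantilever fixed at X.
Deflection at Y on the released cantilever, summing each load's contribution:
  clockwise couple 129.2 at a = 1.5: M₀a(2L − a)/(2EI) = 823.6/EI
Tip deflection under a unit load at Y: L³/(3EI) = 41.67/EI.
The prop prevents deflection at Y: R_Y = δ_0/δ_{YY} = 823.6/41.67 = 19.77 kip.
Moment equilibrium about X: M_X = Σ(load moments about X) − R_Y·L = 129.2 − 19.77×5 = 30.36 kip·ft.

M_X = 30.36 kip·ft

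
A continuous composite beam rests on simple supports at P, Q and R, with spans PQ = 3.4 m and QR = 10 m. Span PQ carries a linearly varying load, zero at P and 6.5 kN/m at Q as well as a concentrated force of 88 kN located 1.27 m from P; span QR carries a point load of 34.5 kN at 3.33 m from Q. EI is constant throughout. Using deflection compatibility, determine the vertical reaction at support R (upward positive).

R_R = 5.375 kN

Insert a hinge at Q; M_Q is the redundant, and each span becomes simply supported.
End slopes at the hinge Q, treating each span as simply supported:
  span PQ: triangular load, peak 6.5: w₀L³/(45EI) = 5.677/EI
  span PQ: point load 88 at a = 1.27: Pab(L + a)/(6LEI) = 54.49/EI
  span QR: point load 34.5 at a = 3.33: Pab(L + b)/(6LEI) = 212.9/EI
  relative rotation θ_0 = (60.17 + 212.9)/EI = 273.1/EI
A unit hogging moment at Q produces rotation L₁/(3EI) + L₂/(3EI) = 4.467/EI.
Slope continuity at Q: θ_0 = M_Q·4.467/EI, so M_Q = 273.1/4.467 = 61.14 kN·m (hogging).
Span QR, ΣM about R: R_Q^{QR}·10 = 230.1 + 61.14, so R_Q^{QR} = 29.13 kN and R_R = 34.5 − 29.13 = 5.375 kN.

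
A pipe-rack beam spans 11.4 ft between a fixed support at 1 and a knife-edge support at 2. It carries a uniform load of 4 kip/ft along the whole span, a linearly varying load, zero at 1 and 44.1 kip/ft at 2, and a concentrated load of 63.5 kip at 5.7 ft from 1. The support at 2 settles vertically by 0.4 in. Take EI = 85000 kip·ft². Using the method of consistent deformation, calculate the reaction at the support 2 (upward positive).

Release the roller at 2. Primary structure: cantilever fixed at 1.
Primary-structure tip deflection at 2 by superposition:
  UDL 4: wL⁴/(8EI) = 8445/EI
  triangular load, peak 44.1 at the free end: 11w₀L⁴/(120EI) = 68276/EI
  point load 63.5 at a = 5.7: Pa²(3L − a)/(6EI) = 9800/EI
  δ_0 = 86521/EI
Flexibility coefficient — unit upward force at 2: δ_{22} = L³/(3EI) = 493.8/EI.
With EI = 85000 kip·ft²: δ_0 = 1.0179 ft and δ_{22} = 0.00581 ft/kip.
Compatibility — the beam at 2 must follow the support down by 0.03333 ft: δ_0 − R_2·δ_{22} = 0.03333, so R_2 = (1.0179 − 0.03333)/0.00581 = 169.5 kip.

R_2 = 169.5 kip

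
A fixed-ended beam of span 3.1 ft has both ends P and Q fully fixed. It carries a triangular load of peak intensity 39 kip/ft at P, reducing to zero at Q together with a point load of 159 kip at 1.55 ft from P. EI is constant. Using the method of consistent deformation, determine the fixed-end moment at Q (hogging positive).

Take the two fixed-end moments M_P, M_Q as redundants; the released structure is the simple span PQ.
Simple-span end rotations at P and Q under the given loads:
  at P: triangular load, peak 39: w₀L³/(45EI) = 25.82/EI
  at Q: triangular load, peak 39: 7w₀L³/(360EI) = 22.59/EI
  at P: point load 159 at a = 1.55: Pab(L + b)/(6LEI) = 95.5/EI
  at Q: point load 159 at a = 1.55: Pab(L + a)/(6LEI) = 95.5/EI
  θ_P0 = 121.3/EI,  θ_Q0 = 118.1/EI
Flexibility coefficients: a unit moment at one end gives L/(3EI) there and L/(6EI) at the far end, so f₁₁ = f₂₂ = 1.033/EI and f₁₂ = f₂₁ = 0.5167/EI.
Compatibility — zero rotation at each built-in end:
  1.033 M_P + 0.5167 M_Q = 121.3
  0.5167 M_P + 1.033 M_Q = 118.1
Solving the pair gives M_P = 80.35 kip·ft and M_Q = 74.11 kip·ft (hogging).

M_Q = 74.11 kip·ft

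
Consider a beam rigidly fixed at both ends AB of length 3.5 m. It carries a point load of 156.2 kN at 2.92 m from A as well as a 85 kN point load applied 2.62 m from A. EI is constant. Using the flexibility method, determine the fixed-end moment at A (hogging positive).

M_A = 26.6 kN·m

Take the two fixed-end moments M_A, M_B as redundants; the released structure is the simple span AB.
End rotations of the released simple span under the applied load (×1/EI):
  at A: point load 156.2 at a = 2.92: Pab(L + b)/(6LEI) = 51.4/EI
  at B: point load 156.2 at a = 2.92: Pab(L + a)/(6LEI) = 80.87/EI
  at A: point load 85 at a = 2.62: Pab(L + b)/(6LEI) = 40.87/EI
  at B: point load 85 at a = 2.62: Pab(L + a)/(6LEI) = 57.11/EI
  θ_A0 = 92.27/EI,  θ_B0 = 138/EI
Flexibility coefficients: a unit moment at one end gives L/(3EI) there and L/(6EI) at the far end, so f₁₁ = f₂₂ = 1.167/EI and f₁₂ = f₂₁ = 0.5833/EI.
Compatibility — zero rotation at each built-in end:
  1.167 M_A + 0.5833 M_B = 92.27
  0.5833 M_A + 1.167 M_B = 138
Solving the pair gives M_A = 26.6 kN·m and M_B = 105 kN·m (hogging).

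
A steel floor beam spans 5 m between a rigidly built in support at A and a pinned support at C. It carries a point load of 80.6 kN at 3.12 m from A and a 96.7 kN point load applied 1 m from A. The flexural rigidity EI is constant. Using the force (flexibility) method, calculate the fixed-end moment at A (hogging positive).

M_A = 134.7 kN·m

Remove the prop at C; the released (primary) structure is a cantilever built in at A.
Deflection at C on the released cantilever, summing each load's contribution:
  point load 80.6 at a = 3.12: Pa²(3L − a)/(6EI) = 1553/EI
  point load 96.7 at a = 1: Pa²(3L − a)/(6EI) = 225.6/EI
  δ_0 = 1779/EI
Tip deflection under a unit load at C: L³/(3EI) = 41.67/EI.
The prop prevents deflection at C: R_C = δ_0/δ_{CC} = 1779/41.67 = 42.7 kN.
Moment equilibrium about A: M_A = Σ(load moments about A) − R_C·L = 348.2 − 42.7×5 = 134.7 kN·m.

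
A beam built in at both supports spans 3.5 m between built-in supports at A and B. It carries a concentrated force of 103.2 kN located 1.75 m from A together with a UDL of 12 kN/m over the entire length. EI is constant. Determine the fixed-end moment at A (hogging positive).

Take the two fixed-end moments M_A, M_B as redundants; the released structure is the simple span AB.
On the primary (simply-supported) span, the end slopes from the loading are:
  at A: point load 103.2 at a = 1.75: Pab(L + b)/(6LEI) = 79.01/EI
  at B: point load 103.2 at a = 1.75: Pab(L + a)/(6LEI) = 79.01/EI
  at A: UDL 12: wL³/(24EI) = 21.44/EI
  at B: UDL 12: wL³/(24EI) = 21.44/EI
  θ_A0 = 100.5/EI,  θ_B0 = 100.5/EI
Flexibility coefficients: a unit moment at one end gives L/(3EI) there and L/(6EI) at the far end, so f₁₁ = f₂₂ = 1.167/EI and f₁₂ = f₂₁ = 0.5833/EI.
Compatibility — zero rotation at each built-in end:
  1.167 M_A + 0.5833 M_B = 100.5
  0.5833 M_A + 1.167 M_B = 100.5
Solving the pair gives M_A = 57.4 kN·m and M_B = 57.4 kN·m (hogging).

M_A = 57.4 kN·m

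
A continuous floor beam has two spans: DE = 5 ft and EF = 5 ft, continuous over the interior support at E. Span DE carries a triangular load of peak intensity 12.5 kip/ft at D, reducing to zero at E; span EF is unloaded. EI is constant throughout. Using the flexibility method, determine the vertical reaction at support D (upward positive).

Insert a hinge at E; M_E is the redundant, and each span becomes simply supported.
Discontinuity in slope at E on the released structure — sum the simple-span end rotations:
  span DE: triangular load, peak 12.5: 7w₀L³/(360EI) = 30.38/EI
  relative rotation θ_0 = (30.38 + 0)/EI = 30.38/EI
A unit hogging moment at E produces rotation L₁/(3EI) + L₂/(3EI) = 3.333/EI.
Compatibility: M_E·(L₁+L₂)/(3EI) = θ_0, giving M_E = 9.115 kip·ft (hogging).
Span DE, ΣM about D with M_E applied at E: R_E^{DE}·5 = 52.08 + 9.115, so R_E^{DE} = 12.24 kip and R_D = 31.25 − 12.24 = 19.01 kip.

R_D = 19.01 kip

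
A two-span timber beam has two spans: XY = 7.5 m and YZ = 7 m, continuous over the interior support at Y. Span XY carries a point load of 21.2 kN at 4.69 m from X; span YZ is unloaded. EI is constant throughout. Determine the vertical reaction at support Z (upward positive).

Release continuity at Y by inserting a hinge; the redundant is the internal moment M_Y. The primary structure is two simply-supported spans XY and YZ.
Discontinuity in slope at Y on the released structure — sum the simple-span end rotations:
  span XY: point load 21.2 at a = 4.69: Pab(L + a)/(6LEI) = 75.68/EI
  relative rotation θ_0 = (75.68 + 0)/EI = 75.68/EI
A unit hogging moment at Y produces rotation L₁/(3EI) + L₂/(3EI) = 4.833/EI.
Compatibility: M_Y·(L₁+L₂)/(3EI) = θ_0, giving M_Y = 15.66 kN·m (hogging).
Span YZ, ΣM about Z: R_Y^{YZ}·7 = 0 + 15.66, so R_Y^{YZ} = 2.237 kN and R_Z = 0 − 2.237 = -2.237 kN.

R_Z = -2.237 kN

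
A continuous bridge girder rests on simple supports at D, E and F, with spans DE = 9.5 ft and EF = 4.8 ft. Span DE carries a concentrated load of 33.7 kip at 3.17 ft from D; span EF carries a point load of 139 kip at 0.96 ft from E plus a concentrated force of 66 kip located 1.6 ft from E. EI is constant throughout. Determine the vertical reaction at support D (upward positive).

R_D = 13.67 kip

Release continuity at E by inserting a hinge; the redundant is the internal moment M_E. The primary structure is two simply-supported spans DE and EF.
Discontinuity in slope at E on the released structure — sum the simple-span end rotations:
  span DE: point load 33.7 at a = 3.17: Pab(L + a)/(6LEI) = 150.3/EI
  span EF: point load 139 at a = 0.96: Pab(L + b)/(6LEI) = 153.7/EI
  span EF: point load 66 at a = 1.6: Pab(L + b)/(6LEI) = 93.87/EI
  relative rotation θ_0 = (150.3 + 247.6)/EI = 397.9/EI
A unit hogging moment at E produces rotation L₁/(3EI) + L₂/(3EI) = 4.767/EI.
Compatibility: M_E·(L₁+L₂)/(3EI) = θ_0, giving M_E = 83.48 kip·ft (hogging).
Span DE, ΣM about D with M_E applied at E: R_E^{DE}·9.5 = 106.8 + 83.48, so R_E^{DE} = 20.03 kip and R_D = 33.7 − 20.03 = 13.67 kip.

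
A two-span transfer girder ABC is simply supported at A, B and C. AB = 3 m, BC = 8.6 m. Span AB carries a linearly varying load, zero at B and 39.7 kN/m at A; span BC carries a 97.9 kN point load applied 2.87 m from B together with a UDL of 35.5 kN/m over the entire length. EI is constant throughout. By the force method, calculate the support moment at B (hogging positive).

M_B = 364.3 kN·m

Insert a hinge at B; M_B is the redundant, and each span becomes simply supported.
Discontinuity in slope at B on the released structure — sum the simple-span end rotations:
  span AB: triangular load, peak 39.7: 7w₀L³/(360EI) = 20.84/EI
  span BC: point load 97.9 at a = 2.87: Pab(L + b)/(6LEI) = 447.1/EI
  span BC: UDL 35.5: wL³/(24EI) = 940.8/EI
  relative rotation θ_0 = (20.84 + 1388)/EI = 1409/EI
A unit hogging moment at B produces rotation L₁/(3EI) + L₂/(3EI) = 3.867/EI.
Compatibility: M_B·(L₁+L₂)/(3EI) = θ_0, giving M_B = 364.3 kN·m (hogging).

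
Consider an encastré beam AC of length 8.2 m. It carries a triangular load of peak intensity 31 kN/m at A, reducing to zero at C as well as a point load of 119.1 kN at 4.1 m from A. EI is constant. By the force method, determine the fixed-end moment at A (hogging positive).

Take the two fixed-end moments M_A, M_C as redundants; the released structure is the simple span AC.
End rotations of the released simple span under the applied load (×1/EI):
  at A: triangular load, peak 31: w₀L³/(45EI) = 379.8/EI
  at C: triangular load, peak 31: 7w₀L³/(360EI) = 332.4/EI
  at A: point load 119.1 at a = 4.1: Pab(L + b)/(6LEI) = 500.5/EI
  at C: point load 119.1 at a = 4.1: Pab(L + a)/(6LEI) = 500.5/EI
  θ_A0 = 880.3/EI,  θ_C0 = 832.9/EI
Flexibility coefficients: a unit moment at one end gives L/(3EI) there and L/(6EI) at the far end, so f₁₁ = f₂₂ = 2.733/EI and f₁₂ = f₂₁ = 1.367/EI.
Compatibility — zero rotation at each built-in end:
  2.733 M_A + 1.367 M_C = 880.3
  1.367 M_A + 2.733 M_C = 832.9
Solving the pair gives M_A = 226.3 kN·m and M_C = 191.6 kN·m (hogging).

M_A = 226.3 kN·m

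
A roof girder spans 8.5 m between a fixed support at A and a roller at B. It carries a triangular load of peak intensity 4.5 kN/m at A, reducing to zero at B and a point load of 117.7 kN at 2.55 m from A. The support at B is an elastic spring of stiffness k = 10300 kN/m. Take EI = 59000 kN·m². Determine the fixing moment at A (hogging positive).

M_A = 204.4 kN·m

Choose R_B as the redundant. The primary structure is the cantilever fixed at A.
Deflection at B on the released cantilever, summing each load's contribution:
  triangular load, peak 4.5 at the fixed end: w₀L⁴/(30EI) = 783/EI
  point load 117.7 at a = 2.55: Pa²(3L − a)/(6EI) = 2927/EI
  δ_0 = 3710/EI
Flexibility coefficient — unit upward force at B: δ_{BB} = L³/(3EI) = 204.7/EI.
With EI = 59000 kN·m²: δ_0 = 0.062889 m and δ_{BB} = 0.00347 m/kN.
Compatibility — the spring shortens by R_B/k under the reaction it provides: δ_0 − R_B·δ_{BB} = R_B/k. With 1/k = 0.000097 m/kN, R_B = δ_0 / (δ_{BB} + 1/k) = 0.062889 / (0.00347 + 0.000097) = 17.63 kN.
Moment equilibrium about A: M_A = Σ(load moments about A) − R_B·L = 354.3 − 17.63×8.5 = 204.4 kN·m.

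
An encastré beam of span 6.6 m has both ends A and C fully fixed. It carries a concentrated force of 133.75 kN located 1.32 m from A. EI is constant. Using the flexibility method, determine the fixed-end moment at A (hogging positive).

Take the two fixed-end moments M_A, M_C as redundants; the released structure is the simple span AC.
On the primary (simply-supported) span, the end slopes from the loading are:
  at A: point load 133.75 at a = 1.32: Pab(L + b)/(6LEI) = 279.7/EI
  at C: point load 133.75 at a = 1.32: Pab(L + a)/(6LEI) = 186.4/EI
  θ_A0 = 279.7/EI,  θ_C0 = 186.4/EI
Flexibility coefficients: a unit moment at one end gives L/(3EI) there and L/(6EI) at the far end, so f₁₁ = f₂₂ = 2.2/EI and f₁₂ = f₂₁ = 1.1/EI.
Compatibility — zero rotation at each built-in end:
  2.2 M_A + 1.1 M_C = 279.7
  1.1 M_A + 2.2 M_C = 186.4
Solving the pair gives M_A = 113 kN·m and M_C = 28.25 kN·m (hogging).

M_A = 113 kN·m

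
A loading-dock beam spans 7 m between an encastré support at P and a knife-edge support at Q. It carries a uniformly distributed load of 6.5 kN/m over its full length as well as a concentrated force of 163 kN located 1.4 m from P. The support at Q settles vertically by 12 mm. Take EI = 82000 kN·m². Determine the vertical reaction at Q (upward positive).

R_Q = 17.58 kN

Release the roller at Q. Primary structure: cantilever fixed at P.
Free-end deflection of the primary structure under the applied loading (downward +):
  UDL 6.5: wL⁴/(8EI) = 1951/EI
  point load 163 at a = 1.4: Pa²(3L − a)/(6EI) = 1044/EI
  δ_0 = 2994/EI
Flexibility coefficient — unit upward force at Q: δ_{QQ} = L³/(3EI) = 114.3/EI.
With EI = 82000 kN·m²: δ_0 = 0.036518 m and δ_{QQ} = 0.001394 m/kN.
Compatibility — the beam at Q must follow the support down by 0.012 m: δ_0 − R_Q·δ_{QQ} = 0.012, so R_Q = (0.036518 − 0.012)/0.001394 = 17.58 kN.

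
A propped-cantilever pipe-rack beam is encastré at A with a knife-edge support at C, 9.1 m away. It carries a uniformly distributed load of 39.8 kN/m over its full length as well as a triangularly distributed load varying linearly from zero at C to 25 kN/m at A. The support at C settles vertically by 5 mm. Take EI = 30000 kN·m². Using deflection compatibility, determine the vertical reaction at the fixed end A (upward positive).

Remove the prop at C; the released (primary) structure is a cantilever built in at A.
Downward deflection at the released point C due to the loads:
  UDL 39.8: wL⁴/(8EI) = 34116/EI
  triangular load, peak 25 at the fixed end: w₀L⁴/(30EI) = 5715/EI
  δ_0 = 39831/EI
Tip deflection under a unit load at C: L³/(3EI) = 251.2/EI.
With EI = 30000 kN·m²: δ_0 = 1.3277 m and δ_{CC} = 0.008373 m/kN.
Compatibility — the beam at C must follow the support down by 0.005 m: δ_0 − R_C·δ_{CC} = 0.005, so R_C = (1.3277 − 0.005)/0.008373 = 158 kN.
Vertical equilibrium: R_A = ΣP − R_C = 475.9 − 158 = 318 kN.

R_A = 318 kN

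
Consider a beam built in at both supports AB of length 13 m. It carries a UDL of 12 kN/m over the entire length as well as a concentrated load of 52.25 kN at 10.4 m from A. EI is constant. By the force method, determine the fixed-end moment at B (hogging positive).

M_B = 255.9 kN·m

Take the two fixed-end moments M_A, M_B as redundants; the released structure is the simple span AB.
End rotations of the released simple span under the applied load (×1/EI):
  at A: UDL 12: wL³/(24EI) = 1098/EI
  at B: UDL 12: wL³/(24EI) = 1098/EI
  at A: point load 52.25 at a = 10.4: Pab(L + b)/(6LEI) = 282.6/EI
  at B: point load 52.25 at a = 10.4: Pab(L + a)/(6LEI) = 423.9/EI
  θ_A0 = 1381/EI,  θ_B0 = 1522/EI
Flexibility coefficients: a unit moment at one end gives L/(3EI) there and L/(6EI) at the far end, so f₁₁ = f₂₂ = 4.333/EI and f₁₂ = f₂₁ = 2.167/EI.
Compatibility — zero rotation at each built-in end:
  4.333 M_A + 2.167 M_B = 1381
  2.167 M_A + 4.333 M_B = 1522
Solving the pair gives M_A = 190.7 kN·m and M_B = 255.9 kN·m (hogging).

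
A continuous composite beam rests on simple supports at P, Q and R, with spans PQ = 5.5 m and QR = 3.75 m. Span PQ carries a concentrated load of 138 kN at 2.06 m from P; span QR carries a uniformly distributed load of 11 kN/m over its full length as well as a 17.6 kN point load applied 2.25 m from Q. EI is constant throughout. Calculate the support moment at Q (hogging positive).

M_Q = 84.99 kN·m

Release continuity at Q by inserting a hinge; the redundant is the internal moment M_Q. The primary structure is two simply-supported spans PQ and QR.
Rotations at Q on the released spans (each span's end-slope, ×1/EI):
  span PQ: point load 138 at a = 2.06: Pab(L + a)/(6LEI) = 224/EI
  span QR: UDL 11: wL³/(24EI) = 24.17/EI
  span QR: point load 17.6 at a = 2.25: Pab(L + b)/(6LEI) = 13.86/EI
  relative rotation θ_0 = (224 + 38.03)/EI = 262.1/EI
A unit hogging moment at Q produces rotation L₁/(3EI) + L₂/(3EI) = 3.083/EI.
Slope continuity at Q: θ_0 = M_Q·3.083/EI, so M_Q = 262.1/3.083 = 84.99 kN·m (hogging).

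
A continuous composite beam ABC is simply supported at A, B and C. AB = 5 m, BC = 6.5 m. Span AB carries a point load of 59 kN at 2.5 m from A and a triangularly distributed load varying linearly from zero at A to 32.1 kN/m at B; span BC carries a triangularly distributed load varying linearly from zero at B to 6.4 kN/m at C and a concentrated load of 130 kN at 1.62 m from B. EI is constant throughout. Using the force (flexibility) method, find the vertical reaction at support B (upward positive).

Take M_B as the redundant. Released structure: two simple spans AB and BC with a hinge at B.
End slopes at the hinge B, treating each span as simply supported:
  span AB: point load 59 at a = 2.5: Pab(L + a)/(6LEI) = 92.19/EI
  span AB: triangular load, peak 32.1: w₀L³/(45EI) = 89.17/EI
  span BC: triangular load, peak 6.4: 7w₀L³/(360EI) = 34.18/EI
  span BC: point load 130 at a = 1.62: Pab(L + b)/(6LEI) = 299.9/EI
  relative rotation θ_0 = (181.4 + 334.1)/EI = 515.4/EI
A unit hogging moment at B produces rotation L₁/(3EI) + L₂/(3EI) = 3.833/EI.
Compatibility: M_B·(L₁+L₂)/(3EI) = θ_0, giving M_B = 134.5 kN·m (hogging).
Span AB, ΣM about A with M_B applied at B: R_B^{AB}·5 = 415 + 134.5, so R_B^{AB} = 109.9 kN and R_A = 139.2 − 109.9 = 29.36 kN.
Span BC, ΣM about C: R_B^{BC}·6.5 = 679.5 + 134.5, so R_B^{BC} = 125.2 kN and R_C = 150.8 − 125.2 = 25.58 kN.
R_B = 109.9 + 125.2 = 235.1 kN.

R_B = 235.1 kN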